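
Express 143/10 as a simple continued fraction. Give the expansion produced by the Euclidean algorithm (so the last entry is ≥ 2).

143 = 14×10 + 3
10 = 3×3 + 1
3 = 3×1 + 0  (stop)
So 143/10 = [14; 3, 3].

[14; 3, 3]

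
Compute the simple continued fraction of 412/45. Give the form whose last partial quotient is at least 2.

412 = 9·45 + 7
45 = 6·7 + 3
7 = 2·3 + 1
3 = 3·1 + 0  (stop)
So 412/45 = [9; 6, 2, 3].

[9; 6, 2, 3]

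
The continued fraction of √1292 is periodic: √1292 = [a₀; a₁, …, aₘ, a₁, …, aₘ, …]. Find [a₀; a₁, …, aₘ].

a₀ = ⌊√1292⌋ = 35.
With m₀=0, d₀=1 and mₖ₊₁ = dₖaₖ − mₖ, dₖ₊₁ = (n − mₖ₊₁²)/dₖ, aₖ₊₁ = ⌊(a₀+mₖ₊₁)/dₖ₊₁⌋:
  k=1: m=35, d=67, a=1
  k=2: m=32, d=4, a=16
  k=3: m=32, d=67, a=1
  k=4: m=35, d=1, a=70
d=1 and a=2a₀=70 at k=4, so the next step gives (m, d) = (35, 67) again — its k=1 value — and the period has length 4.

[35; 1, 16, 1, 70]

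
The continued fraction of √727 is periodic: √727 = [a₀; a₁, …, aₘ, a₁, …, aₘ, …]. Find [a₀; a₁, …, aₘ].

a₀ = ⌊√727⌋ = 26.
With m₀=0, d₀=1 and mₖ₊₁ = dₖaₖ − mₖ, dₖ₊₁ = (n − mₖ₊₁²)/dₖ, aₖ₊₁ = ⌊(a₀+mₖ₊₁)/dₖ₊₁⌋:
  k=1: m=26, d=51, a=1
  k=2: m=25, d=2, a=25
  k=3: m=25, d=51, a=1
  k=4: m=26, d=1, a=52
d=1 and a=2a₀=52 at k=4, so the next step gives (m, d) = (26, 51) again — its k=1 value — and the period has length 4.

[26; 1, 25, 1, 52]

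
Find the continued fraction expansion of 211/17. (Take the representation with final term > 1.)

[12; 2, 2, 3]

211 = 12×17 + 7
17 = 2×7 + 3
7 = 2×3 + 1
3 = 3×1 + 0  (stop)
So 211/17 = [12; 2, 2, 3].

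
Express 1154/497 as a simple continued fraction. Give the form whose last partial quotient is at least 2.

[2; 3, 9, 2, 2, 3]

1154 = 2·497 + 160
497 = 3·160 + 17
160 = 9·17 + 7
17 = 2·7 + 3
7 = 2·3 + 1
3 = 3·1 + 0  (stop)
So 1154/497 = [2; 3, 9, 2, 2, 3].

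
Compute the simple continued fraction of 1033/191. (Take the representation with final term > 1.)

1033 = 5·191 + 78
191 = 2·78 + 35
78 = 2·35 + 8
35 = 4·8 + 3
8 = 2·3 + 2
3 = 1·2 + 1
2 = 2·1 + 0  (stop)
So 1033/191 = [5; 2, 2, 4, 2, 1, 2].

[5; 2, 2, 4, 2, 1, 2]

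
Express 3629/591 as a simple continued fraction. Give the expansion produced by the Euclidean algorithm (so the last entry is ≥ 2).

3629 = 6×591 + 83
591 = 7×83 + 10
83 = 8×10 + 3
10 = 3×3 + 1
3 = 3×1 + 0  (stop)
So 3629/591 = [6; 7, 8, 3, 3].

[6; 7, 8, 3, 3]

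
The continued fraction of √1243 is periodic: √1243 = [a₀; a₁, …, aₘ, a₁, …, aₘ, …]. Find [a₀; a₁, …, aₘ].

[35; 3, 1, 9, 3, 9, 1, 3, 70]

a₀ = ⌊√1243⌋ = 35.
With m₀=0, d₀=1 and mₖ₊₁ = dₖaₖ − mₖ, dₖ₊₁ = (n − mₖ₊₁²)/dₖ, aₖ₊₁ = ⌊(a₀+mₖ₊₁)/dₖ₊₁⌋:
  k=1: m=35, d=18, a=3
  k=2: m=19, d=49, a=1
  k=3: m=30, d=7, a=9
  k=4: m=33, d=22, a=3
  k=5: m=33, d=7, a=9
  k=6: m=30, d=49, a=1
  k=7: m=19, d=18, a=3
  k=8: m=35, d=1, a=70
d=1 and a=2a₀=70 at k=8, so the next step gives (m, d) = (35, 18) again — its k=1 value — and the period has length 8.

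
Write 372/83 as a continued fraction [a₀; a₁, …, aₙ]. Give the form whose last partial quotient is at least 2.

372 = 4×83 + 40
83 = 2×40 + 3
40 = 13×3 + 1
3 = 3×1 + 0  (stop)
So 372/83 = [4; 2, 13, 3].

[4; 2, 13, 3]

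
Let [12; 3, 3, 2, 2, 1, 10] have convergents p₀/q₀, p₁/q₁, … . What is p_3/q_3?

283/23

Using pₖ = aₖpₖ₋₁ + pₖ₋₂, qₖ = aₖqₖ₋₁ + qₖ₋₂ (with p₋₁=1, p₋₂=0, q₋₁=0, q₋₂=1):
  k=0: a=12, p=12, q=1
  k=1: a=3, p=37, q=3
  k=2: a=3, p=123, q=10
  k=3: a=2, p=283, q=23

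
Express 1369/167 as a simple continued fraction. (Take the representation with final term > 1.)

[8; 5, 16, 2]

1369 = 8×167 + 33
167 = 5×33 + 2
33 = 16×2 + 1
2 = 2×1 + 0  (stop)
So 1369/167 = [8; 5, 16, 2].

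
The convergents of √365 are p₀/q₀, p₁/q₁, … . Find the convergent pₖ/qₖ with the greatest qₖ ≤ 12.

191/10

√365 = [19; 9, 1, 1, 9, 38, …] (period length 5).
Convergents:
  p_0/q_0 = 19/1
  p_1/q_1 = 172/9
  p_2/q_2 = 191/10
  p_3/q_3 = 363/19
q_2 = 10 ≤ 12 < 19 = q_3, so the answer is 191/10.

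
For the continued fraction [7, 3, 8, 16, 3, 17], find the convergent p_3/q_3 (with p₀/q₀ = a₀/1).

Using pₖ = aₖpₖ₋₁ + pₖ₋₂, qₖ = aₖqₖ₋₁ + qₖ₋₂ (with p₋₁=1, p₋₂=0, q₋₁=0, q₋₂=1):
  k=0: a=7, p=7, q=1
  k=1: a=3, p=22, q=3
  k=2: a=8, p=183, q=25
  k=3: a=16, p=2950, q=403

2950/403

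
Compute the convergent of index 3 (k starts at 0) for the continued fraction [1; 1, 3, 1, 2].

9/5

Using pₖ = aₖpₖ₋₁ + pₖ₋₂, qₖ = aₖqₖ₋₁ + qₖ₋₂ (with p₋₁=1, p₋₂=0, q₋₁=0, q₋₂=1):
  k=0: a=1, p=1, q=1
  k=1: a=1, p=2, q=1
  k=2: a=3, p=7, q=4
  k=3: a=1, p=9, q=5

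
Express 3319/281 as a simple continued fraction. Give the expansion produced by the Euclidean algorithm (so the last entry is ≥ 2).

[11; 1, 4, 3, 3, 5]

3319 = 11·281 + 228
281 = 1·228 + 53
228 = 4·53 + 16
53 = 3·16 + 5
16 = 3·5 + 1
5 = 5·1 + 0  (stop)
So 3319/281 = [11; 1, 4, 3, 3, 5].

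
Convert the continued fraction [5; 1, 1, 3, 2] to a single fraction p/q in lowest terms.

Fold from the inside: start with 2/1.
  3 + 1/2 = 7/2
  1 + 2/7 = 9/7
  1 + 7/9 = 16/9
  5 + 9/16 = 89/16

89/16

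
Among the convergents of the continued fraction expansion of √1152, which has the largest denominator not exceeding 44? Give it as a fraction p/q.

√1152 = [33; 1, 15, 1, 66, …] (period length 4).
Convergents:
  p_0/q_0 = 33/1
  p_1/q_1 = 34/1
  p_2/q_2 = 543/16
  p_3/q_3 = 577/17
  p_4/q_4 = 38625/1138
q_3 = 17 ≤ 44 < 1138 = q_4, so the answer is 577/17.

577/17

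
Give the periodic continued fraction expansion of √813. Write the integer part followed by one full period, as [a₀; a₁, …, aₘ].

a₀ = ⌊√813⌋ = 28.
With m₀=0, d₀=1 and mₖ₊₁ = dₖaₖ − mₖ, dₖ₊₁ = (n − mₖ₊₁²)/dₖ, aₖ₊₁ = ⌊(a₀+mₖ₊₁)/dₖ₊₁⌋:
  k=1: m=28, d=29, a=1
  k=2: m=1, d=28, a=1
  k=3: m=27, d=3, a=18
  k=4: m=27, d=28, a=1
  k=5: m=1, d=29, a=1
  k=6: m=28, d=1, a=56
d=1 and a=2a₀=56 at k=6, so the next step gives (m, d) = (28, 29) again — its k=1 value — and the period has length 6.

[28; 1, 1, 18, 1, 1, 56]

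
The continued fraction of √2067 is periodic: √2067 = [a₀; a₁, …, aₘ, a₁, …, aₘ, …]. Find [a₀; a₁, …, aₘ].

a₀ = ⌊√2067⌋ = 45.
With m₀=0, d₀=1 and mₖ₊₁ = dₖaₖ − mₖ, dₖ₊₁ = (n − mₖ₊₁²)/dₖ, aₖ₊₁ = ⌊(a₀+mₖ₊₁)/dₖ₊₁⌋:
  k=1: m=45, d=42, a=2
  k=2: m=39, d=13, a=6
  k=3: m=39, d=42, a=2
  k=4: m=45, d=1, a=90
d=1 and a=2a₀=90 at k=4, so the next step gives (m, d) = (45, 42) again — its k=1 value — and the period has length 4.

[45; 2, 6, 2, 90]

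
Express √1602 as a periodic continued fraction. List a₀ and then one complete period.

[40; 40, 80]

a₀ = ⌊√1602⌋ = 40.
With m₀=0, d₀=1 and mₖ₊₁ = dₖaₖ − mₖ, dₖ₊₁ = (n − mₖ₊₁²)/dₖ, aₖ₊₁ = ⌊(a₀+mₖ₊₁)/dₖ₊₁⌋:
  k=1: m=40, d=2, a=40
  k=2: m=40, d=1, a=80
d=1 and a=2a₀=80 at k=2, so the next step gives (m, d) = (40, 2) again — its k=1 value — and the period has length 2.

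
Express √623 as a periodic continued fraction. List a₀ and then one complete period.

[24; 1, 23, 1, 48]

a₀ = ⌊√623⌋ = 24.
With m₀=0, d₀=1 and mₖ₊₁ = dₖaₖ − mₖ, dₖ₊₁ = (n − mₖ₊₁²)/dₖ, aₖ₊₁ = ⌊(a₀+mₖ₊₁)/dₖ₊₁⌋:
  k=1: m=24, d=47, a=1
  k=2: m=23, d=2, a=23
  k=3: m=23, d=47, a=1
  k=4: m=24, d=1, a=48
d=1 and a=2a₀=48 at k=4, so the next step gives (m, d) = (24, 47) again — its k=1 value — and the period has length 4.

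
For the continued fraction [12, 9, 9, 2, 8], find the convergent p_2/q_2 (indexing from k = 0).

993/82

Using pₖ = aₖpₖ₋₁ + pₖ₋₂, qₖ = aₖqₖ₋₁ + qₖ₋₂ (with p₋₁=1, p₋₂=0, q₋₁=0, q₋₂=1):
  k=0: a=12, p=12, q=1
  k=1: a=9, p=109, q=9
  k=2: a=9, p=993, q=82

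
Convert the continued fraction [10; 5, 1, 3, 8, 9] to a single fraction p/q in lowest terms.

Fold from the inside: start with 9/1.
  8 + 1/9 = 73/9
  3 + 9/73 = 228/73
  1 + 73/228 = 301/228
  5 + 228/301 = 1733/301
  10 + 301/1733 = 17631/1733

17631/1733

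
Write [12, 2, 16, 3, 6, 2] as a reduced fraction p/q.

17217/1379

Fold from the inside: start with 2/1.
  6 + 1/2 = 13/2
  3 + 2/13 = 41/13
  16 + 13/41 = 669/41
  2 + 41/669 = 1379/669
  12 + 669/1379 = 17217/1379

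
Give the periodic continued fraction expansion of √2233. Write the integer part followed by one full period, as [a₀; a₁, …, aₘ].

a₀ = ⌊√2233⌋ = 47.
With m₀=0, d₀=1 and mₖ₊₁ = dₖaₖ − mₖ, dₖ₊₁ = (n − mₖ₊₁²)/dₖ, aₖ₊₁ = ⌊(a₀+mₖ₊₁)/dₖ₊₁⌋:
  k=1: m=47, d=24, a=3
  k=2: m=25, d=67, a=1
  k=3: m=42, d=7, a=12
  k=4: m=42, d=67, a=1
  k=5: m=25, d=24, a=3
  k=6: m=47, d=1, a=94
d=1 and a=2a₀=94 at k=6, so the next step gives (m, d) = (47, 24) again — its k=1 value — and the period has length 6.

[47; 3, 1, 12, 1, 3, 94]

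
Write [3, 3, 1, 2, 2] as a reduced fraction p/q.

Fold from the inside: start with 2/1.
  2 + 1/2 = 5/2
  1 + 2/5 = 7/5
  3 + 5/7 = 26/7
  3 + 7/26 = 85/26

85/26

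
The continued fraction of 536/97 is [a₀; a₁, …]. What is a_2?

536 = 5·97 + 51   →  a_0 = 5
97 = 1·51 + 46   →  a_1 = 1
51 = 1·46 + 5   →  a_2 = 1

1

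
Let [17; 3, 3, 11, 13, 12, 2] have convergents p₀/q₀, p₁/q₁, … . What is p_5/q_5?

309011/17861

Using pₖ = aₖpₖ₋₁ + pₖ₋₂, qₖ = aₖqₖ₋₁ + qₖ₋₂ (with p₋₁=1, p₋₂=0, q₋₁=0, q₋₂=1):
  k=0: a=17, p=17, q=1
  k=1: a=3, p=52, q=3
  k=2: a=3, p=173, q=10
  k=3: a=11, p=1955, q=113
  k=4: a=13, p=25588, q=1479
  k=5: a=12, p=309011, q=17861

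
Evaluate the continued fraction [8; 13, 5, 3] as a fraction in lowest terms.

Fold from the inside: start with 3/1.
  5 + 1/3 = 16/3
  13 + 3/16 = 211/16
  8 + 16/211 = 1704/211

1704/211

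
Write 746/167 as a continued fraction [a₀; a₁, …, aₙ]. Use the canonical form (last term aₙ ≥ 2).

[4; 2, 7, 11]

746 = 4*167 + 78
167 = 2*78 + 11
78 = 7*11 + 1
11 = 11*1 + 0  (stop)
So 746/167 = [4; 2, 7, 11].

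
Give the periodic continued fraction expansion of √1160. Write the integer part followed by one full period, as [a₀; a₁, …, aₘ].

a₀ = ⌊√1160⌋ = 34.
With m₀=0, d₀=1 and mₖ₊₁ = dₖaₖ − mₖ, dₖ₊₁ = (n − mₖ₊₁²)/dₖ, aₖ₊₁ = ⌊(a₀+mₖ₊₁)/dₖ₊₁⌋:
  k=1: m=34, d=4, a=17
  k=2: m=34, d=1, a=68
d=1 and a=2a₀=68 at k=2, so the next step gives (m, d) = (34, 4) again — its k=1 value — and the period has length 2.

[34; 17, 68]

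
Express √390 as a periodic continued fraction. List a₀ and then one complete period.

[19; 1, 2, 1, 38]

a₀ = ⌊√390⌋ = 19.
With m₀=0, d₀=1 and mₖ₊₁ = dₖaₖ − mₖ, dₖ₊₁ = (n − mₖ₊₁²)/dₖ, aₖ₊₁ = ⌊(a₀+mₖ₊₁)/dₖ₊₁⌋:
  k=1: m=19, d=29, a=1
  k=2: m=10, d=10, a=2
  k=3: m=10, d=29, a=1
  k=4: m=19, d=1, a=38
d=1 and a=2a₀=38 at k=4, so the next step gives (m, d) = (19, 29) again — its k=1 value — and the period has length 4.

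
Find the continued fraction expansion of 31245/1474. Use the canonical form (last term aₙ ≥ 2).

31245 = 21×1474 + 291
1474 = 5×291 + 19
291 = 15×19 + 6
19 = 3×6 + 1
6 = 6×1 + 0  (stop)
So 31245/1474 = [21; 5, 15, 3, 6].

[21; 5, 15, 3, 6]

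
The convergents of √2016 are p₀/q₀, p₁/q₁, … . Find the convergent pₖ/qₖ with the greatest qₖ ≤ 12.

449/10

√2016 = [44; 1, 8, 1, 88, …] (period length 4).
Convergents:
  p_0/q_0 = 44/1
  p_1/q_1 = 45/1
  p_2/q_2 = 404/9
  p_3/q_3 = 449/10
  p_4/q_4 = 39916/889
q_3 = 10 ≤ 12 < 889 = q_4, so the answer is 449/10.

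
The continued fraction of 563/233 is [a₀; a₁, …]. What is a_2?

563 = 2·233 + 97   →  a_0 = 2
233 = 2·97 + 39   →  a_1 = 2
97 = 2·39 + 19   →  a_2 = 2

2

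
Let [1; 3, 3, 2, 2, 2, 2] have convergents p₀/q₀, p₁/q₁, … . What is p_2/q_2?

Using pₖ = aₖpₖ₋₁ + pₖ₋₂, qₖ = aₖqₖ₋₁ + qₖ₋₂ (with p₋₁=1, p₋₂=0, q₋₁=0, q₋₂=1):
  k=0: a=1, p=1, q=1
  k=1: a=3, p=4, q=3
  k=2: a=3, p=13, q=10

13/10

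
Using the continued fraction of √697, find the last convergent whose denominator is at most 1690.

√697 = [26; 2, 2, 52, …] (period length 3).
Convergents:
  p_0/q_0 = 26/1
  p_1/q_1 = 53/2
  p_2/q_2 = 132/5
  p_3/q_3 = 6917/262
  p_4/q_4 = 13966/529
  p_5/q_5 = 34849/1320
  p_6/q_6 = 1826114/69169
q_5 = 1320 ≤ 1690 < 69169 = q_6, so the answer is 34849/1320.

34849/1320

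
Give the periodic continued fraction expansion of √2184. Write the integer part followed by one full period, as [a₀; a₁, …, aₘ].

a₀ = ⌊√2184⌋ = 46.
With m₀=0, d₀=1 and mₖ₊₁ = dₖaₖ − mₖ, dₖ₊₁ = (n − mₖ₊₁²)/dₖ, aₖ₊₁ = ⌊(a₀+mₖ₊₁)/dₖ₊₁⌋:
  k=1: m=46, d=68, a=1
  k=2: m=22, d=25, a=2
  k=3: m=28, d=56, a=1
  k=4: m=28, d=25, a=2
  k=5: m=22, d=68, a=1
  k=6: m=46, d=1, a=92
d=1 and a=2a₀=92 at k=6, so the next step gives (m, d) = (46, 68) again — its k=1 value — and the period has length 6.

[46; 1, 2, 1, 2, 1, 92]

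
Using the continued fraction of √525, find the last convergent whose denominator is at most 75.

527/23

√525 = [22; 1, 10, 2, 10, 1, 44, …] (period length 6).
Convergents:
  p_0/q_0 = 22/1
  p_1/q_1 = 23/1
  p_2/q_2 = 252/11
  p_3/q_3 = 527/23
  p_4/q_4 = 5522/241
q_3 = 23 ≤ 75 < 241 = q_4, so the answer is 527/23.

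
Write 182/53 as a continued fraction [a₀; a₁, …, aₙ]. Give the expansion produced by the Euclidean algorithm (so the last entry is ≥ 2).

182 = 3*53 + 23
53 = 2*23 + 7
23 = 3*7 + 2
7 = 3*2 + 1
2 = 2*1 + 0  (stop)
So 182/53 = [3; 2, 3, 3, 2].

[3; 2, 3, 3, 2]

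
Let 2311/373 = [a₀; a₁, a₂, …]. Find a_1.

5

2311 = 6·373 + 73   →  a_0 = 6
373 = 5·73 + 8   →  a_1 = 5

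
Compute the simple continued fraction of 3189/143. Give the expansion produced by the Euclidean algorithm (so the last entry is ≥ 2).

3189 = 22·143 + 43
143 = 3·43 + 14
43 = 3·14 + 1
14 = 14·1 + 0  (stop)
So 3189/143 = [22; 3, 3, 14].

[22; 3, 3, 14]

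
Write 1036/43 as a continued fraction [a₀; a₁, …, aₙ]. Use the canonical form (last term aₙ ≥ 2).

1036 = 24·43 + 4
43 = 10·4 + 3
4 = 1·3 + 1
3 = 3·1 + 0  (stop)
So 1036/43 = [24; 10, 1, 3].

[24; 10, 1, 3]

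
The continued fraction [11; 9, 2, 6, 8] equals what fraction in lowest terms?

11139/1003

Using pₖ = aₖpₖ₋₁ + pₖ₋₂ and qₖ = aₖqₖ₋₁ + qₖ₋₂:
  k=0: a=11, p=11, q=1
  k=1: a=9, p=100, q=9
  k=2: a=2, p=211, q=19
  k=3: a=6, p=1366, q=123
  k=4: a=8, p=11139, q=1003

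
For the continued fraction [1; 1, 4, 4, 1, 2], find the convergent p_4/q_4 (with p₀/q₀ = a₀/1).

47/26

Using pₖ = aₖpₖ₋₁ + pₖ₋₂, qₖ = aₖqₖ₋₁ + qₖ₋₂ (with p₋₁=1, p₋₂=0, q₋₁=0, q₋₂=1):
  k=0: a=1, p=1, q=1
  k=1: a=1, p=2, q=1
  k=2: a=4, p=9, q=5
  k=3: a=4, p=38, q=21
  k=4: a=1, p=47, q=26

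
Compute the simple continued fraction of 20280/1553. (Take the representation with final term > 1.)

[13; 17, 15, 6]

20280 = 13·1553 + 91
1553 = 17·91 + 6
91 = 15·6 + 1
6 = 6·1 + 0  (stop)
So 20280/1553 = [13; 17, 15, 6].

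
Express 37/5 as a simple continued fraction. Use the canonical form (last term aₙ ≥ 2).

[7; 2, 2]

37 = 7×5 + 2
5 = 2×2 + 1
2 = 2×1 + 0  (stop)
So 37/5 = [7; 2, 2].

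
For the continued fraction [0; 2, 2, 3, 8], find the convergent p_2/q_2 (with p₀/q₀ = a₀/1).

2/5

Using pₖ = aₖpₖ₋₁ + pₖ₋₂, qₖ = aₖqₖ₋₁ + qₖ₋₂ (with p₋₁=1, p₋₂=0, q₋₁=0, q₋₂=1):
  k=0: a=0, p=0, q=1
  k=1: a=2, p=1, q=2
  k=2: a=2, p=2, q=5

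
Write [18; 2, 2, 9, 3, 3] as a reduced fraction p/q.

Using pₖ = aₖpₖ₋₁ + pₖ₋₂ and qₖ = aₖqₖ₋₁ + qₖ₋₂:
  k=0: a=18, p=18, q=1
  k=1: a=2, p=37, q=2
  k=2: a=2, p=92, q=5
  k=3: a=9, p=865, q=47
  k=4: a=3, p=2687, q=146
  k=5: a=3, p=8926, q=485

8926/485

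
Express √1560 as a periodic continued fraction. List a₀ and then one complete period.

[39; 2, 78]

a₀ = ⌊√1560⌋ = 39.
With m₀=0, d₀=1 and mₖ₊₁ = dₖaₖ − mₖ, dₖ₊₁ = (n − mₖ₊₁²)/dₖ, aₖ₊₁ = ⌊(a₀+mₖ₊₁)/dₖ₊₁⌋:
  k=1: m=39, d=39, a=2
  k=2: m=39, d=1, a=78
d=1 and a=2a₀=78 at k=2, so the next step gives (m, d) = (39, 39) again — its k=1 value — and the period has length 2.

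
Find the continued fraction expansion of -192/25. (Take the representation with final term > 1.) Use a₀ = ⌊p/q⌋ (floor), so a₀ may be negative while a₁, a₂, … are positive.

[-8; 3, 8]

-192 = -8·25 + 8
25 = 3·8 + 1
8 = 8·1 + 0  (stop)
So -192/25 = [-8; 3, 8].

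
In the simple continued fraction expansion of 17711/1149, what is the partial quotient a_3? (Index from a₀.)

17711 = 15·1149 + 476   →  a_0 = 15
1149 = 2·476 + 197   →  a_1 = 2
476 = 2·197 + 82   →  a_2 = 2
197 = 2·82 + 33   →  a_3 = 2

2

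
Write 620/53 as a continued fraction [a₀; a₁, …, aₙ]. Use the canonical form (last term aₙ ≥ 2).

[11; 1, 2, 3, 5]

620 = 11×53 + 37
53 = 1×37 + 16
37 = 2×16 + 5
16 = 3×5 + 1
5 = 5×1 + 0  (stop)
So 620/53 = [11; 1, 2, 3, 5].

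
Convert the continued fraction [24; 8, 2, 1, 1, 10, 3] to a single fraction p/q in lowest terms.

33212/1377

Fold from the inside: start with 3/1.
  10 + 1/3 = 31/3
  1 + 3/31 = 34/31
  1 + 31/34 = 65/34
  2 + 34/65 = 164/65
  8 + 65/164 = 1377/164
  24 + 164/1377 = 33212/1377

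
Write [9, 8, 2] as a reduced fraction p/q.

Using pₖ = aₖpₖ₋₁ + pₖ₋₂ and qₖ = aₖqₖ₋₁ + qₖ₋₂:
  k=0: a=9, p=9, q=1
  k=1: a=8, p=73, q=8
  k=2: a=2, p=155, q=17

155/17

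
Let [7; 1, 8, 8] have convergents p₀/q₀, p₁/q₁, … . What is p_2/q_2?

71/9

Using pₖ = aₖpₖ₋₁ + pₖ₋₂, qₖ = aₖqₖ₋₁ + qₖ₋₂ (with p₋₁=1, p₋₂=0, q₋₁=0, q₋₂=1):
  k=0: a=7, p=7, q=1
  k=1: a=1, p=8, q=1
  k=2: a=8, p=71, q=9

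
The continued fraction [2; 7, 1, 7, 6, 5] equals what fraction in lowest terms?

Using pₖ = aₖpₖ₋₁ + pₖ₋₂ and qₖ = aₖqₖ₋₁ + qₖ₋₂:
  k=0: a=2, p=2, q=1
  k=1: a=7, p=15, q=7
  k=2: a=1, p=17, q=8
  k=3: a=7, p=134, q=63
  k=4: a=6, p=821, q=386
  k=5: a=5, p=4239, q=1993

4239/1993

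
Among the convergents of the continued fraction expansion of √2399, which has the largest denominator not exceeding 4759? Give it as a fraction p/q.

232751/4752

√2399 = [48; 1, 47, 1, 96, …] (period length 4).
Convergents:
  p_0/q_0 = 48/1
  p_1/q_1 = 49/1
  p_2/q_2 = 2351/48
  p_3/q_3 = 2400/49
  p_4/q_4 = 232751/4752
  p_5/q_5 = 235151/4801
q_4 = 4752 ≤ 4759 < 4801 = q_5, so the answer is 232751/4752.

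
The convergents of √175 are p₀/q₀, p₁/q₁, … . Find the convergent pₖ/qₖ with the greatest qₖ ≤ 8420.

√175 = [13; 4, 2, 1, 2, 4, 26, …] (period length 6).
Convergents:
  p_0/q_0 = 13/1
  p_1/q_1 = 53/4
  p_2/q_2 = 119/9
  p_3/q_3 = 172/13
  p_4/q_4 = 463/35
  p_5/q_5 = 2024/153
  p_6/q_6 = 53087/4013
  p_7/q_7 = 214372/16205
q_6 = 4013 ≤ 8420 < 16205 = q_7, so the answer is 53087/4013.

53087/4013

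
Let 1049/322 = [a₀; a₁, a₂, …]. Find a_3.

1049 = 3·322 + 83   →  a_0 = 3
322 = 3·83 + 73   →  a_1 = 3
83 = 1·73 + 10   →  a_2 = 1
73 = 7·10 + 3   →  a_3 = 7

7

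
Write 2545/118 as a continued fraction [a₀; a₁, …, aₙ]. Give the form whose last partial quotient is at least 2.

2545 = 21×118 + 67
118 = 1×67 + 51
67 = 1×51 + 16
51 = 3×16 + 3
16 = 5×3 + 1
3 = 3×1 + 0  (stop)
So 2545/118 = [21; 1, 1, 3, 5, 3].

[21; 1, 1, 3, 5, 3]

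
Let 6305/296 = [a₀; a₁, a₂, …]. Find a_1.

6305 = 21·296 + 89   →  a_0 = 21
296 = 3·89 + 29   →  a_1 = 3

3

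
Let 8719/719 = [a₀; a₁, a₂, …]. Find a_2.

8719 = 12·719 + 91   →  a_0 = 12
719 = 7·91 + 82   →  a_1 = 7
91 = 1·82 + 9   →  a_2 = 1

1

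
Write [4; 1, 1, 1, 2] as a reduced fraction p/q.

Fold from the inside: start with 2/1.
  1 + 1/2 = 3/2
  1 + 2/3 = 5/3
  1 + 3/5 = 8/5
  4 + 5/8 = 37/8

37/8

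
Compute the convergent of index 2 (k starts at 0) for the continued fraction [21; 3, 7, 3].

Using pₖ = aₖpₖ₋₁ + pₖ₋₂, qₖ = aₖqₖ₋₁ + qₖ₋₂ (with p₋₁=1, p₋₂=0, q₋₁=0, q₋₂=1):
  k=0: a=21, p=21, q=1
  k=1: a=3, p=64, q=3
  k=2: a=7, p=469, q=22

469/22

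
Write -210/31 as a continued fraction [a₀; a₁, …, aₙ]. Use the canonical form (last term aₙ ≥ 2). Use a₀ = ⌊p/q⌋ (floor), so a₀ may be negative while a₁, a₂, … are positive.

-210 = -7*31 + 7
31 = 4*7 + 3
7 = 2*3 + 1
3 = 3*1 + 0  (stop)
So -210/31 = [-7; 4, 2, 3].

[-7; 4, 2, 3]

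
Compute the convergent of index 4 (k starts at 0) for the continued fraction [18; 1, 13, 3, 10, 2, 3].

Using pₖ = aₖpₖ₋₁ + pₖ₋₂, qₖ = aₖqₖ₋₁ + qₖ₋₂ (with p₋₁=1, p₋₂=0, q₋₁=0, q₋₂=1):
  k=0: a=18, p=18, q=1
  k=1: a=1, p=19, q=1
  k=2: a=13, p=265, q=14
  k=3: a=3, p=814, q=43
  k=4: a=10, p=8405, q=444

8405/444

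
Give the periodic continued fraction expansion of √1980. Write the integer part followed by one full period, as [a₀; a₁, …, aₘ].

[44; 2, 88]

a₀ = ⌊√1980⌋ = 44.
With m₀=0, d₀=1 and mₖ₊₁ = dₖaₖ − mₖ, dₖ₊₁ = (n − mₖ₊₁²)/dₖ, aₖ₊₁ = ⌊(a₀+mₖ₊₁)/dₖ₊₁⌋:
  k=1: m=44, d=44, a=2
  k=2: m=44, d=1, a=88
d=1 and a=2a₀=88 at k=2, so the next step gives (m, d) = (44, 44) again — its k=1 value — and the period has length 2.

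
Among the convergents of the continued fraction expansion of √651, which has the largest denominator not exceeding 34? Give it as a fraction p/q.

842/33

√651 = [25; 1, 1, 16, 1, 1, 50, …] (period length 6).
Convergents:
  p_0/q_0 = 25/1
  p_1/q_1 = 26/1
  p_2/q_2 = 51/2
  p_3/q_3 = 842/33
  p_4/q_4 = 893/35
q_3 = 33 ≤ 34 < 35 = q_4, so the answer is 842/33.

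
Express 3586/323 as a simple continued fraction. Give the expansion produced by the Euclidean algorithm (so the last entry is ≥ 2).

3586 = 11*323 + 33
323 = 9*33 + 26
33 = 1*26 + 7
26 = 3*7 + 5
7 = 1*5 + 2
5 = 2*2 + 1
2 = 2*1 + 0  (stop)
So 3586/323 = [11; 9, 1, 3, 1, 2, 2].

[11; 9, 1, 3, 1, 2, 2]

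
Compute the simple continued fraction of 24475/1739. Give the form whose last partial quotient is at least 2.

24475 = 14×1739 + 129
1739 = 13×129 + 62
129 = 2×62 + 5
62 = 12×5 + 2
5 = 2×2 + 1
2 = 2×1 + 0  (stop)
So 24475/1739 = [14; 13, 2, 12, 2, 2].

[14; 13, 2, 12, 2, 2]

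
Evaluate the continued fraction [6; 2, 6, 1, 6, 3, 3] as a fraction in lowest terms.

6951/1075

Fold from the inside: start with 3/1.
  3 + 1/3 = 10/3
  6 + 3/10 = 63/10
  1 + 10/63 = 73/63
  6 + 63/73 = 501/73
  2 + 73/501 = 1075/501
  6 + 501/1075 = 6951/1075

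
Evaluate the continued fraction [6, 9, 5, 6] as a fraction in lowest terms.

1741/285

Using pₖ = aₖpₖ₋₁ + pₖ₋₂ and qₖ = aₖqₖ₋₁ + qₖ₋₂:
  k=0: a=6, p=6, q=1
  k=1: a=9, p=55, q=9
  k=2: a=5, p=281, q=46
  k=3: a=6, p=1741, q=285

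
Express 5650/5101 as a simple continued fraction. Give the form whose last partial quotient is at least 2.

5650 = 1·5101 + 549
5101 = 9·549 + 160
549 = 3·160 + 69
160 = 2·69 + 22
69 = 3·22 + 3
22 = 7·3 + 1
3 = 3·1 + 0  (stop)
So 5650/5101 = [1; 9, 3, 2, 3, 7, 3].

[1; 9, 3, 2, 3, 7, 3]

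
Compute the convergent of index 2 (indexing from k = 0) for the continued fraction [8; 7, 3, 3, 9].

179/22

Using pₖ = aₖpₖ₋₁ + pₖ₋₂, qₖ = aₖqₖ₋₁ + qₖ₋₂ (with p₋₁=1, p₋₂=0, q₋₁=0, q₋₂=1):
  k=0: a=8, p=8, q=1
  k=1: a=7, p=57, q=7
  k=2: a=3, p=179, q=22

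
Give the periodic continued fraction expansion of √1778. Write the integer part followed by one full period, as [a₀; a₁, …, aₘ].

a₀ = ⌊√1778⌋ = 42.
With m₀=0, d₀=1 and mₖ₊₁ = dₖaₖ − mₖ, dₖ₊₁ = (n − mₖ₊₁²)/dₖ, aₖ₊₁ = ⌊(a₀+mₖ₊₁)/dₖ₊₁⌋:
  k=1: m=42, d=14, a=6
  k=2: m=42, d=1, a=84
d=1 and a=2a₀=84 at k=2, so the next step gives (m, d) = (42, 14) again — its k=1 value — and the period has length 2.

[42; 6, 84]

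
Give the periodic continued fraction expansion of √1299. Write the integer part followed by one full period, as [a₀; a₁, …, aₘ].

a₀ = ⌊√1299⌋ = 36.
With m₀=0, d₀=1 and mₖ₊₁ = dₖaₖ − mₖ, dₖ₊₁ = (n − mₖ₊₁²)/dₖ, aₖ₊₁ = ⌊(a₀+mₖ₊₁)/dₖ₊₁⌋:
  k=1: m=36, d=3, a=24
  k=2: m=36, d=1, a=72
d=1 and a=2a₀=72 at k=2, so the next step gives (m, d) = (36, 3) again — its k=1 value — and the period has length 2.

[36; 24, 72]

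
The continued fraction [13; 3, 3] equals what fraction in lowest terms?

Using pₖ = aₖpₖ₋₁ + pₖ₋₂ and qₖ = aₖqₖ₋₁ + qₖ₋₂:
  k=0: a=13, p=13, q=1
  k=1: a=3, p=40, q=3
  k=2: a=3, p=133, q=10

133/10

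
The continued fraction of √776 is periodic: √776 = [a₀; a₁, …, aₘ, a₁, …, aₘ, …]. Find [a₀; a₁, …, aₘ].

a₀ = ⌊√776⌋ = 27.

[27; 1, 5, 1, 54]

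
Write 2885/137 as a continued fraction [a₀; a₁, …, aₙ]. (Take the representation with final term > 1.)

[21; 17, 8]

2885 = 21·137 + 8
137 = 17·8 + 1
8 = 8·1 + 0  (stop)
So 2885/137 = [21; 17, 8].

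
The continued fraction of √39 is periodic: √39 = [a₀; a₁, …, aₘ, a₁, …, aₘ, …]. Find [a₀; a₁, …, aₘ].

a₀ = ⌊√39⌋ = 6.
With m₀=0, d₀=1 and mₖ₊₁ = dₖaₖ − mₖ, dₖ₊₁ = (n − mₖ₊₁²)/dₖ, aₖ₊₁ = ⌊(a₀+mₖ₊₁)/dₖ₊₁⌋:
  k=1: m=6, d=3, a=4
  k=2: m=6, d=1, a=12
d=1 and a=2a₀=12 at k=2, so the next step gives (m, d) = (6, 3) again — its k=1 value — and the period has length 2.

[6; 4, 12]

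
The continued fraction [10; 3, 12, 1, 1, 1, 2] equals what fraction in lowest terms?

3211/311

Using pₖ = aₖpₖ₋₁ + pₖ₋₂ and qₖ = aₖqₖ₋₁ + qₖ₋₂:
  k=0: a=10, p=10, q=1
  k=1: a=3, p=31, q=3
  k=2: a=12, p=382, q=37
  k=3: a=1, p=413, q=40
  k=4: a=1, p=795, q=77
  k=5: a=1, p=1208, q=117
  k=6: a=2, p=3211, q=311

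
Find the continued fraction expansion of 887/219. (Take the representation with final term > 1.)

887 = 4*219 + 11
219 = 19*11 + 10
11 = 1*10 + 1
10 = 10*1 + 0  (stop)
So 887/219 = [4; 19, 1, 10].

[4; 19, 1, 10]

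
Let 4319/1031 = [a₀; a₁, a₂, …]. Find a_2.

4319 = 4·1031 + 195   →  a_0 = 4
1031 = 5·195 + 56   →  a_1 = 5
195 = 3·56 + 27   →  a_2 = 3

3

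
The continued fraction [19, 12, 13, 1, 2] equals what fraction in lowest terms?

Fold from the inside: start with 2/1.
  1 + 1/2 = 3/2
  13 + 2/3 = 41/3
  12 + 3/41 = 495/41
  19 + 41/495 = 9446/495

9446/495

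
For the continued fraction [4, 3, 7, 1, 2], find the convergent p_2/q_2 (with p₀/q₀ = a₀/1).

95/22

Using pₖ = aₖpₖ₋₁ + pₖ₋₂, qₖ = aₖqₖ₋₁ + qₖ₋₂ (with p₋₁=1, p₋₂=0, q₋₁=0, q₋₂=1):
  k=0: a=4, p=4, q=1
  k=1: a=3, p=13, q=3
  k=2: a=7, p=95, q=22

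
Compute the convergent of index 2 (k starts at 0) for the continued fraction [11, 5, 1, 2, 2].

67/6

Using pₖ = aₖpₖ₋₁ + pₖ₋₂, qₖ = aₖqₖ₋₁ + qₖ₋₂ (with p₋₁=1, p₋₂=0, q₋₁=0, q₋₂=1):
  k=0: a=11, p=11, q=1
  k=1: a=5, p=56, q=5
  k=2: a=1, p=67, q=6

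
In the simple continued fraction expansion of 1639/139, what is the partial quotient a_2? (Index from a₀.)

1639 = 11·139 + 110   →  a_0 = 11
139 = 1·110 + 29   →  a_1 = 1
110 = 3·29 + 23   →  a_2 = 3

3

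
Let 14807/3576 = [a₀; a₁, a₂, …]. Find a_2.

9

14807 = 4·3576 + 503   →  a_0 = 4
3576 = 7·503 + 55   →  a_1 = 7
503 = 9·55 + 8   →  a_2 = 9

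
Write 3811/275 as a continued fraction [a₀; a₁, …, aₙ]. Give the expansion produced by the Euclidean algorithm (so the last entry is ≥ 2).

3811 = 13·275 + 236
275 = 1·236 + 39
236 = 6·39 + 2
39 = 19·2 + 1
2 = 2·1 + 0  (stop)
So 3811/275 = [13; 1, 6, 19, 2].

[13; 1, 6, 19, 2]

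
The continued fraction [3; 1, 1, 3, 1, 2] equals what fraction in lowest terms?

89/25

Using pₖ = aₖpₖ₋₁ + pₖ₋₂ and qₖ = aₖqₖ₋₁ + qₖ₋₂:
  k=0: a=3, p=3, q=1
  k=1: a=1, p=4, q=1
  k=2: a=1, p=7, q=2
  k=3: a=3, p=25, q=7
  k=4: a=1, p=32, q=9
  k=5: a=2, p=89, q=25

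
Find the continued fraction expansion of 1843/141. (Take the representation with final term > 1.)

1843 = 13×141 + 10
141 = 14×10 + 1
10 = 10×1 + 0  (stop)
So 1843/141 = [13; 14, 10].

[13; 14, 10]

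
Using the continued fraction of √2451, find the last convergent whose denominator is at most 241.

√2451 = [49; 1, 1, 32, 1, 1, 98, …] (period length 6).
Convergents:
  p_0/q_0 = 49/1
  p_1/q_1 = 50/1
  p_2/q_2 = 99/2
  p_3/q_3 = 3218/65
  p_4/q_4 = 3317/67
  p_5/q_5 = 6535/132
  p_6/q_6 = 643747/13003
q_5 = 132 ≤ 241 < 13003 = q_6, so the answer is 6535/132.

6535/132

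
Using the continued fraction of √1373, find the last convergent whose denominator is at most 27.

√1373 = [37; 18, 1, 1, 18, 74, …] (period length 5).
Convergents:
  p_0/q_0 = 37/1
  p_1/q_1 = 667/18
  p_2/q_2 = 704/19
  p_3/q_3 = 1371/37
q_2 = 19 ≤ 27 < 37 = q_3, so the answer is 704/19.

704/19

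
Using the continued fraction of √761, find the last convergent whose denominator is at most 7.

√761 = [27; 1, 1, 2, 2, 1, 1, 54, …] (period length 7).
Convergents:
  p_0/q_0 = 27/1
  p_1/q_1 = 28/1
  p_2/q_2 = 55/2
  p_3/q_3 = 138/5
  p_4/q_4 = 331/12
q_3 = 5 ≤ 7 < 12 = q_4, so the answer is 138/5.

138/5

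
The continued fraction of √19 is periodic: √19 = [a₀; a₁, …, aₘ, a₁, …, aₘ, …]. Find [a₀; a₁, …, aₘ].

a₀ = ⌊√19⌋ = 4.

[4; 2, 1, 3, 1, 2, 8]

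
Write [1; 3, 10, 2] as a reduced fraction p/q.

Fold from the inside: start with 2/1.
  10 + 1/2 = 21/2
  3 + 2/21 = 65/21
  1 + 21/65 = 86/65

86/65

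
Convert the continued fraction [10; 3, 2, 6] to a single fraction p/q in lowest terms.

Using pₖ = aₖpₖ₋₁ + pₖ₋₂ and qₖ = aₖqₖ₋₁ + qₖ₋₂:
  k=0: a=10, p=10, q=1
  k=1: a=3, p=31, q=3
  k=2: a=2, p=72, q=7
  k=3: a=6, p=463, q=45

463/45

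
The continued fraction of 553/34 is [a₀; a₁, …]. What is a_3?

553 = 16·34 + 9   →  a_0 = 16
34 = 3·9 + 7   →  a_1 = 3
9 = 1·7 + 2   →  a_2 = 1
7 = 3·2 + 1   →  a_3 = 3

3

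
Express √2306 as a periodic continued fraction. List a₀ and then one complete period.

a₀ = ⌊√2306⌋ = 48.
With m₀=0, d₀=1 and mₖ₊₁ = dₖaₖ − mₖ, dₖ₊₁ = (n − mₖ₊₁²)/dₖ, aₖ₊₁ = ⌊(a₀+mₖ₊₁)/dₖ₊₁⌋:
  k=1: m=48, d=2, a=48
  k=2: m=48, d=1, a=96
d=1 and a=2a₀=96 at k=2, so the next step gives (m, d) = (48, 2) again — its k=1 value — and the period has length 2.

[48; 48, 96]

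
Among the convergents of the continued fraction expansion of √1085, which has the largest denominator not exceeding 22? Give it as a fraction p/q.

527/16

√1085 = [32; 1, 15, 2, 15, 1, 64, …] (period length 6).
Convergents:
  p_0/q_0 = 32/1
  p_1/q_1 = 33/1
  p_2/q_2 = 527/16
  p_3/q_3 = 1087/33
q_2 = 16 ≤ 22 < 33 = q_3, so the answer is 527/16.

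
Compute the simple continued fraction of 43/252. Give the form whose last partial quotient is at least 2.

43 = 0*252 + 43
252 = 5*43 + 37
43 = 1*37 + 6
37 = 6*6 + 1
6 = 6*1 + 0  (stop)
So 43/252 = [0; 5, 1, 6, 6].

[0; 5, 1, 6, 6]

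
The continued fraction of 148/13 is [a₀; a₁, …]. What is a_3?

1

148 = 11·13 + 5   →  a_0 = 11
13 = 2·5 + 3   →  a_1 = 2
5 = 1·3 + 2   →  a_2 = 1
3 = 1·2 + 1   →  a_3 = 1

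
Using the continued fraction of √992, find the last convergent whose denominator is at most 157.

3937/125

√992 = [31; 2, 62, …] (period length 2).
Convergents:
  p_0/q_0 = 31/1
  p_1/q_1 = 63/2
  p_2/q_2 = 3937/125
  p_3/q_3 = 7937/252
q_2 = 125 ≤ 157 < 252 = q_3, so the answer is 3937/125.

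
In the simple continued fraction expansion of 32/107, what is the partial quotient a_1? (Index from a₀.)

32 = 0·107 + 32   →  a_0 = 0
107 = 3·32 + 11   →  a_1 = 3

3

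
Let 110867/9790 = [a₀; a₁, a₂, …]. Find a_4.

110867 = 11·9790 + 3177   →  a_0 = 11
9790 = 3·3177 + 259   →  a_1 = 3
3177 = 12·259 + 69   →  a_2 = 12
259 = 3·69 + 52   →  a_3 = 3
69 = 1·52 + 17   →  a_4 = 1

1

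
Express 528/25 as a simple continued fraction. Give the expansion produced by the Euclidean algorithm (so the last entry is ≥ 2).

528 = 21×25 + 3
25 = 8×3 + 1
3 = 3×1 + 0  (stop)
So 528/25 = [21; 8, 3].

[21; 8, 3]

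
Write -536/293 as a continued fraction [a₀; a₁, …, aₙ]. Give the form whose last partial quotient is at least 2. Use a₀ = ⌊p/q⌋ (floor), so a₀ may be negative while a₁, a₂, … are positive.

[-2; 5, 1, 6, 7]

-536 = -2×293 + 50
293 = 5×50 + 43
50 = 1×43 + 7
43 = 6×7 + 1
7 = 7×1 + 0  (stop)
So -536/293 = [-2; 5, 1, 6, 7].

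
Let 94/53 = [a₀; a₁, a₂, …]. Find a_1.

1

94 = 1·53 + 41   →  a_0 = 1
53 = 1·41 + 12   →  a_1 = 1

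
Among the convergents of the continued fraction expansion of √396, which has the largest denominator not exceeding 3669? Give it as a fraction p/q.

√396 = [19; 1, 8, 1, 38, …] (period length 4).
Convergents:
  p_0/q_0 = 19/1
  p_1/q_1 = 20/1
  p_2/q_2 = 179/9
  p_3/q_3 = 199/10
  p_4/q_4 = 7741/389
  p_5/q_5 = 7940/399
  p_6/q_6 = 71261/3581
  p_7/q_7 = 79201/3980
q_6 = 3581 ≤ 3669 < 3980 = q_7, so the answer is 71261/3581.

71261/3581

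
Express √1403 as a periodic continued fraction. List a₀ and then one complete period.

a₀ = ⌊√1403⌋ = 37.
With m₀=0, d₀=1 and mₖ₊₁ = dₖaₖ − mₖ, dₖ₊₁ = (n − mₖ₊₁²)/dₖ, aₖ₊₁ = ⌊(a₀+mₖ₊₁)/dₖ₊₁⌋:
  k=1: m=37, d=34, a=2
  k=2: m=31, d=13, a=5
  k=3: m=34, d=19, a=3
  k=4: m=23, d=46, a=1
  k=5: m=23, d=19, a=3
  k=6: m=34, d=13, a=5
  k=7: m=31, d=34, a=2
  k=8: m=37, d=1, a=74
d=1 and a=2a₀=74 at k=8, so the next step gives (m, d) = (37, 34) again — its k=1 value — and the period has length 8.

[37; 2, 5, 3, 1, 3, 5, 2, 74]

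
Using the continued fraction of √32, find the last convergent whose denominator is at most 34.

√32 = [5; 1, 1, 1, 10, …] (period length 4).
Convergents:
  p_0/q_0 = 5/1
  p_1/q_1 = 6/1
  p_2/q_2 = 11/2
  p_3/q_3 = 17/3
  p_4/q_4 = 181/32
  p_5/q_5 = 198/35
q_4 = 32 ≤ 34 < 35 = q_5, so the answer is 181/32.

181/32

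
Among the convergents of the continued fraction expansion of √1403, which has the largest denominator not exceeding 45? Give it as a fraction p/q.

1311/35

√1403 = [37; 2, 5, 3, 1, 3, 5, 2, 74, …] (period length 8).
Convergents:
  p_0/q_0 = 37/1
  p_1/q_1 = 75/2
  p_2/q_2 = 412/11
  p_3/q_3 = 1311/35
  p_4/q_4 = 1723/46
q_3 = 35 ≤ 45 < 46 = q_4, so the answer is 1311/35.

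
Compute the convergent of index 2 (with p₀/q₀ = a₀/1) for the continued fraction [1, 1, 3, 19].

Using pₖ = aₖpₖ₋₁ + pₖ₋₂, qₖ = aₖqₖ₋₁ + qₖ₋₂ (with p₋₁=1, p₋₂=0, q₋₁=0, q₋₂=1):
  k=0: a=1, p=1, q=1
  k=1: a=1, p=2, q=1
  k=2: a=3, p=7, q=4

7/4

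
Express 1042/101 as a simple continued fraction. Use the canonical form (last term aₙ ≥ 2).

1042 = 10·101 + 32
101 = 3·32 + 5
32 = 6·5 + 2
5 = 2·2 + 1
2 = 2·1 + 0  (stop)
So 1042/101 = [10; 3, 6, 2, 2].

[10; 3, 6, 2, 2]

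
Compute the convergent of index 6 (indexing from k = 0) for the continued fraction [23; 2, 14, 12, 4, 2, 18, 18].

Using pₖ = aₖpₖ₋₁ + pₖ₋₂, qₖ = aₖqₖ₋₁ + qₖ₋₂ (with p₋₁=1, p₋₂=0, q₋₁=0, q₋₂=1):
  k=0: a=23, p=23, q=1
  k=1: a=2, p=47, q=2
  k=2: a=14, p=681, q=29
  k=3: a=12, p=8219, q=350
  k=4: a=4, p=33557, q=1429
  k=5: a=2, p=75333, q=3208
  k=6: a=18, p=1389551, q=59173

1389551/59173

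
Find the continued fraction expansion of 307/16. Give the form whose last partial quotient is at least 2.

307 = 19*16 + 3
16 = 5*3 + 1
3 = 3*1 + 0  (stop)
So 307/16 = [19; 5, 3].

[19; 5, 3]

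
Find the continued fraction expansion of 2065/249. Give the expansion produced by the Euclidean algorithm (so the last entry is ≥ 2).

[8; 3, 2, 2, 3, 4]

2065 = 8·249 + 73
249 = 3·73 + 30
73 = 2·30 + 13
30 = 2·13 + 4
13 = 3·4 + 1
4 = 4·1 + 0  (stop)
So 2065/249 = [8; 3, 2, 2, 3, 4].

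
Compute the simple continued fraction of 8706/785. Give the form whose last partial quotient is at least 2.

[11; 11, 17, 1, 3]

8706 = 11×785 + 71
785 = 11×71 + 4
71 = 17×4 + 3
4 = 1×3 + 1
3 = 3×1 + 0  (stop)
So 8706/785 = [11; 11, 17, 1, 3].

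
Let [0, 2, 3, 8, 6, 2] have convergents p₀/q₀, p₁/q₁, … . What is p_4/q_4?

153/355

Using pₖ = aₖpₖ₋₁ + pₖ₋₂, qₖ = aₖqₖ₋₁ + qₖ₋₂ (with p₋₁=1, p₋₂=0, q₋₁=0, q₋₂=1):
  k=0: a=0, p=0, q=1
  k=1: a=2, p=1, q=2
  k=2: a=3, p=3, q=7
  k=3: a=8, p=25, q=58
  k=4: a=6, p=153, q=355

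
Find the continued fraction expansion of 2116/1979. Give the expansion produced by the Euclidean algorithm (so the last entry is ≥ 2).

[1; 14, 2, 4, 15]

2116 = 1×1979 + 137
1979 = 14×137 + 61
137 = 2×61 + 15
61 = 4×15 + 1
15 = 15×1 + 0  (stop)
So 2116/1979 = [1; 14, 2, 4, 15].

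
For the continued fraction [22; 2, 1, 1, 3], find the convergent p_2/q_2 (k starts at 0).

67/3

Using pₖ = aₖpₖ₋₁ + pₖ₋₂, qₖ = aₖqₖ₋₁ + qₖ₋₂ (with p₋₁=1, p₋₂=0, q₋₁=0, q₋₂=1):
  k=0: a=22, p=22, q=1
  k=1: a=2, p=45, q=2
  k=2: a=1, p=67, q=3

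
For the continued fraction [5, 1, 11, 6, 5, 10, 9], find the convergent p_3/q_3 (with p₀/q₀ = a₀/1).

Using pₖ = aₖpₖ₋₁ + pₖ₋₂, qₖ = aₖqₖ₋₁ + qₖ₋₂ (with p₋₁=1, p₋₂=0, q₋₁=0, q₋₂=1):
  k=0: a=5, p=5, q=1
  k=1: a=1, p=6, q=1
  k=2: a=11, p=71, q=12
  k=3: a=6, p=432, q=73

432/73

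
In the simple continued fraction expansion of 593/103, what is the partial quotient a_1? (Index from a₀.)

593 = 5·103 + 78   →  a_0 = 5
103 = 1·78 + 25   →  a_1 = 1

1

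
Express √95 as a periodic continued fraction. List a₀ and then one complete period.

a₀ = ⌊√95⌋ = 9.
With m₀=0, d₀=1 and mₖ₊₁ = dₖaₖ − mₖ, dₖ₊₁ = (n − mₖ₊₁²)/dₖ, aₖ₊₁ = ⌊(a₀+mₖ₊₁)/dₖ₊₁⌋:
  k=1: m=9, d=14, a=1
  k=2: m=5, d=5, a=2
  k=3: m=5, d=14, a=1
  k=4: m=9, d=1, a=18
d=1 and a=2a₀=18 at k=4, so the next step gives (m, d) = (9, 14) again — its k=1 value — and the period has length 4.

[9; 1, 2, 1, 18]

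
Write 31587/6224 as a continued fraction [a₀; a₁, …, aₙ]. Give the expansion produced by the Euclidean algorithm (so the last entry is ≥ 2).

31587 = 5×6224 + 467
6224 = 13×467 + 153
467 = 3×153 + 8
153 = 19×8 + 1
8 = 8×1 + 0  (stop)
So 31587/6224 = [5; 13, 3, 19, 8].

[5; 13, 3, 19, 8]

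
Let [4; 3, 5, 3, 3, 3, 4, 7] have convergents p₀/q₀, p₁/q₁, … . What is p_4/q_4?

729/169

Using pₖ = aₖpₖ₋₁ + pₖ₋₂, qₖ = aₖqₖ₋₁ + qₖ₋₂ (with p₋₁=1, p₋₂=0, q₋₁=0, q₋₂=1):
  k=0: a=4, p=4, q=1
  k=1: a=3, p=13, q=3
  k=2: a=5, p=69, q=16
  k=3: a=3, p=220, q=51
  k=4: a=3, p=729, q=169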